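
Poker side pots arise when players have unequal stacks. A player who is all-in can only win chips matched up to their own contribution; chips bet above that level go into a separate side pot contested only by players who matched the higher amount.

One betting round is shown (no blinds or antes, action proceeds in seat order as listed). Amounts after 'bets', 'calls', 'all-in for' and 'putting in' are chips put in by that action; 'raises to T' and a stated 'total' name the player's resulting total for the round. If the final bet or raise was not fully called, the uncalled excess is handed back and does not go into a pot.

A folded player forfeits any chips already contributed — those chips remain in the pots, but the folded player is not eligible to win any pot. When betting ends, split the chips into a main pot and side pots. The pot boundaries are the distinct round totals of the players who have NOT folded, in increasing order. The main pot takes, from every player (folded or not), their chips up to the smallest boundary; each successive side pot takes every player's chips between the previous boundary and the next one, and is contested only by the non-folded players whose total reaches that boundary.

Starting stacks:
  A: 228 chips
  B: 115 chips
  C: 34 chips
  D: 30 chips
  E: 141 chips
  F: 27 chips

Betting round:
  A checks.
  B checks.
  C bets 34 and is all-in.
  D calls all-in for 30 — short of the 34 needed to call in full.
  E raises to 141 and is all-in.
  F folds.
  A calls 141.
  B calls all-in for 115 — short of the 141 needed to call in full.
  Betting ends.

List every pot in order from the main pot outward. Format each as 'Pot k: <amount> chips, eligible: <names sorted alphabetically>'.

Pot 1: 150 chips, eligible: A, B, C, D, E
Pot 2: 16 chips, eligible: A, B, C, E
Pot 3: 243 chips, eligible: A, B, E
Pot 4: 52 chips, eligible: A, E

Derivation:
Contributions: A=141, B=115, C=34, D=30, E=141
Folded: F
Pot levels (distinct totals of non-folded players): 30, 34, 115, 141
Layer 1-30: 30 each from A, B, C, D, E = 30*5 = 150 chips; eligible A, B, C, D, E
Layer 31-34: 4 each from A, B, C, E = 4*4 = 16 chips; eligible A, B, C, E
Layer 35-115: 81 each from A, B, E = 81*3 = 243 chips; eligible A, B, E
Layer 116-141: 26 each from A, E = 26*2 = 52 chips; eligible A, E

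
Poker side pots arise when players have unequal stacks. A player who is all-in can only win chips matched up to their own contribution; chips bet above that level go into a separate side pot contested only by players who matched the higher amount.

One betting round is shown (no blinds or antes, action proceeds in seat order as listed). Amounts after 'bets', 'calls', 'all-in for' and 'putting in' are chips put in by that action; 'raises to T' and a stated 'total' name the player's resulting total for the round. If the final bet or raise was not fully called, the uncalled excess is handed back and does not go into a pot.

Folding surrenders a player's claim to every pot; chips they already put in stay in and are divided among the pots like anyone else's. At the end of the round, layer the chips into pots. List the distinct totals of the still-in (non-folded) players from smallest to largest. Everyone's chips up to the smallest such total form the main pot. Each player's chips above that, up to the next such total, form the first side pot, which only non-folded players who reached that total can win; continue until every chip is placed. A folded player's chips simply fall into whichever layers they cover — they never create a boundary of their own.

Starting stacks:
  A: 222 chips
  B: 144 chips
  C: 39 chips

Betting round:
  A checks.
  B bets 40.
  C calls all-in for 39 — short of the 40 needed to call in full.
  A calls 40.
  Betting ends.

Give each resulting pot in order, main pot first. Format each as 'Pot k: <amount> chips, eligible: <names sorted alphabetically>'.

Pot 1: 117 chips, eligible: A, B, C
Pot 2: 2 chips, eligible: A, B

Derivation:
Contributions: A=40, B=40, C=39
Pot levels (distinct totals of non-folded players): 39, 40
Layer 1-39: 39 each from A, B, C = 39*3 = 117 chips; eligible A, B, C
Layer 40-40: 1 each from A, B = 1*2 = 2 chips; eligible A, B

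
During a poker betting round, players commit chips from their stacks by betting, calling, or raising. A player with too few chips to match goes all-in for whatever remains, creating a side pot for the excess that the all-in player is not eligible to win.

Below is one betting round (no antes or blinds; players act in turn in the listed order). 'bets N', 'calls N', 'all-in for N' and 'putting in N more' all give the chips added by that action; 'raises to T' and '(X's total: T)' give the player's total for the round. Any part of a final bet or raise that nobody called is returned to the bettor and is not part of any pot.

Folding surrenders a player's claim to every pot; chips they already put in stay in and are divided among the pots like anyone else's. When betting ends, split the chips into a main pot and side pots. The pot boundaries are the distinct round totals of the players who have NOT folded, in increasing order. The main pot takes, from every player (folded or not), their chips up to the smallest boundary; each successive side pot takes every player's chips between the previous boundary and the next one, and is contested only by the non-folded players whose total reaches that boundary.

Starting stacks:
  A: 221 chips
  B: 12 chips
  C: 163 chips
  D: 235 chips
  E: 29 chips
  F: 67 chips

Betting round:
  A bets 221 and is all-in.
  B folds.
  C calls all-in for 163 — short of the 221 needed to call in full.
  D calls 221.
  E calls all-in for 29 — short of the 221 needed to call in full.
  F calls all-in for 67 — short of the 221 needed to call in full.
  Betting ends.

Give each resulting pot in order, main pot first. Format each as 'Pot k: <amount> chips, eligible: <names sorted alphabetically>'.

Contributions: A=221, C=163, D=221, E=29, F=67
Folded: B
Pot levels (distinct totals of non-folded players): 29, 67, 163, 221
Layer 1-29: 29 each from A, C, D, E, F = 29*5 = 145 chips; eligible A, C, D, E, F
Layer 30-67: 38 each from A, C, D, F = 38*4 = 152 chips; eligible A, C, D, F
Layer 68-163: 96 each from A, C, D = 96*3 = 288 chips; eligible A, C, D
Layer 164-221: 58 each from A, D = 58*2 = 116 chips; eligible A, D

Pot 1: 145 chips, eligible: A, C, D, E, F
Pot 2: 152 chips, eligible: A, C, D, F
Pot 3: 288 chips, eligible: A, C, D
Pot 4: 116 chips, eligible: A, D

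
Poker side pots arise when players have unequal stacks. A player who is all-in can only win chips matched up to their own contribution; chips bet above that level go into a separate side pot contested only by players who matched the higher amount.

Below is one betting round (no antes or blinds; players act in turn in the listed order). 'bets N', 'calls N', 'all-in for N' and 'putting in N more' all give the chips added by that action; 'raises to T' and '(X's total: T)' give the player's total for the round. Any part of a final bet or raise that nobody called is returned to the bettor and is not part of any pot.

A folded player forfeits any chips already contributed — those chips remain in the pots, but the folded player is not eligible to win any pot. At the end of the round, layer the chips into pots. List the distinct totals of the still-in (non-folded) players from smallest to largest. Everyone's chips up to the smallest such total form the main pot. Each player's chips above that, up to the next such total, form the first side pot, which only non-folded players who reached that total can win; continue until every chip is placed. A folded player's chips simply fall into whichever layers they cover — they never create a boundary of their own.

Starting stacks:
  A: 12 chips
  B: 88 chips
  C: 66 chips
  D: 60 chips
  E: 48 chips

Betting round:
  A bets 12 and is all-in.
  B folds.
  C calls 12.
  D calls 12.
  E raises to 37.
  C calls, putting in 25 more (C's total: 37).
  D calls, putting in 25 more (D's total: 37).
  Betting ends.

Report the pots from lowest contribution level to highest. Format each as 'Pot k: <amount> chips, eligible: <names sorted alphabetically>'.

Pot 1: 48 chips, eligible: A, C, D, E
Pot 2: 75 chips, eligible: C, D, E

Derivation:
Contributions: A=12, C=37, D=37, E=37
Folded: B
Pot levels (distinct totals of non-folded players): 12, 37
Layer 1-12: 12 each from A, C, D, E = 12*4 = 48 chips; eligible A, C, D, E
Layer 13-37: 25 each from C, D, E = 25*3 = 75 chips; eligible C, D, E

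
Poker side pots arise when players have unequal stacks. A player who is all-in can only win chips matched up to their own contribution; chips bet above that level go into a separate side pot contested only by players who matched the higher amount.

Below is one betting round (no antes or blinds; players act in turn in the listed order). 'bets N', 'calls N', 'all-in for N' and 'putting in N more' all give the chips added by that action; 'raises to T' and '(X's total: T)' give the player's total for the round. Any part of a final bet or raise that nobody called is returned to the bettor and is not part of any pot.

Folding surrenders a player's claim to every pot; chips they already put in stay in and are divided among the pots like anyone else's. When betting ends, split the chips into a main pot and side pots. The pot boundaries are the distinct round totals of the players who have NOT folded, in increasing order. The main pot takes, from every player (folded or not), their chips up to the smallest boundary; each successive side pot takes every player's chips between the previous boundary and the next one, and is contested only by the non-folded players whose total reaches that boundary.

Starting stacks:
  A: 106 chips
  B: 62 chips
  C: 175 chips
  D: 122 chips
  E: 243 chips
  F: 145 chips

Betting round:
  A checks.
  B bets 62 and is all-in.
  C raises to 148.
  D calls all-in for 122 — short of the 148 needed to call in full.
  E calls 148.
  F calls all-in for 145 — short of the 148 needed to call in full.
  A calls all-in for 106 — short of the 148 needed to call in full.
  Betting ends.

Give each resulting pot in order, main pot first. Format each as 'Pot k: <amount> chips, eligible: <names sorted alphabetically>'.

Contributions: A=106, B=62, C=148, D=122, E=148, F=145
Pot levels (distinct totals of non-folded players): 62, 106, 122, 145, 148
Layer 1-62: 62 each from A, B, C, D, E, F = 62*6 = 372 chips; eligible A, B, C, D, E, F
Layer 63-106: 44 each from A, C, D, E, F = 44*5 = 220 chips; eligible A, C, D, E, F
Layer 107-122: 16 each from C, D, E, F = 16*4 = 64 chips; eligible C, D, E, F
Layer 123-145: 23 each from C, E, F = 23*3 = 69 chips; eligible C, E, F
Layer 146-148: 3 each from C, E = 3*2 = 6 chips; eligible C, E

Pot 1: 372 chips, eligible: A, B, C, D, E, F
Pot 2: 220 chips, eligible: A, C, D, E, F
Pot 3: 64 chips, eligible: C, D, E, F
Pot 4: 69 chips, eligible: C, E, F
Pot 5: 6 chips, eligible: C, E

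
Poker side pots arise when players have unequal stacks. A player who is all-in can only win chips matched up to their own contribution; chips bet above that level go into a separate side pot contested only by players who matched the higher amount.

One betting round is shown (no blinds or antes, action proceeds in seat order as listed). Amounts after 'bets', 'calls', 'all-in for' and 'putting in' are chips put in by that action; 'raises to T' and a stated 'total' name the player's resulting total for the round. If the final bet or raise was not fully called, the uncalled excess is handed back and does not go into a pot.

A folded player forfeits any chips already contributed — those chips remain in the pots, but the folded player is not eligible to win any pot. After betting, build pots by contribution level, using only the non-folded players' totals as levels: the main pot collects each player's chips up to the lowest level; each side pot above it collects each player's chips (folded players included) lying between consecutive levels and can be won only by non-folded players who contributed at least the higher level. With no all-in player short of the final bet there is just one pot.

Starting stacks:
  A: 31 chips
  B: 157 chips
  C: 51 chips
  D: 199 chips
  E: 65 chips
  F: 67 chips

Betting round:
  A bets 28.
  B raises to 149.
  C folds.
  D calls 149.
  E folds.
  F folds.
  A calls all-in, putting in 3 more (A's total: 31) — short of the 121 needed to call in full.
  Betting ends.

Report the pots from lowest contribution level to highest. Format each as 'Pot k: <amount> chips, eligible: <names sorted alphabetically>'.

Contributions: A=31, B=149, D=149
Folded: C, E, F
Pot levels (distinct totals of non-folded players): 31, 149
Layer 1-31: 31 each from A, B, D = 31*3 = 93 chips; eligible A, B, D
Layer 32-149: 118 each from B, D = 118*2 = 236 chips; eligible B, D

Pot 1: 93 chips, eligible: A, B, D
Pot 2: 236 chips, eligible: B, D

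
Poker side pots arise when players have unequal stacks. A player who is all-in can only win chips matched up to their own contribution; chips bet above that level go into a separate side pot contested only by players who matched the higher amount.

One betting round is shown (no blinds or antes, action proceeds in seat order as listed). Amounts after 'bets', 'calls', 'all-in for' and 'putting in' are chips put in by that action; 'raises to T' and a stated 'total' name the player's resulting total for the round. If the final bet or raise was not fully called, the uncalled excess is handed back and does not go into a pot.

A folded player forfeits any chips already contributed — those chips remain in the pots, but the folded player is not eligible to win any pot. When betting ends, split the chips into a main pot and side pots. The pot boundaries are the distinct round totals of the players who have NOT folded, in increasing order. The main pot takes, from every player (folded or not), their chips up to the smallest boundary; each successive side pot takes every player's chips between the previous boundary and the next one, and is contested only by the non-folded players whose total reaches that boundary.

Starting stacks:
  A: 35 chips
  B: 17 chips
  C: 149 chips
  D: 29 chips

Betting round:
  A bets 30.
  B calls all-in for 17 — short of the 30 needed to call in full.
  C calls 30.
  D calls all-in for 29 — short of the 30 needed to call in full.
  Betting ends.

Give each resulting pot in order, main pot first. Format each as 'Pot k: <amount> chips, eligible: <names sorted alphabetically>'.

Contributions: A=30, B=17, C=30, D=29
Pot levels (distinct totals of non-folded players): 17, 29, 30
Layer 1-17: 17 each from A, B, C, D = 17*4 = 68 chips; eligible A, B, C, D
Layer 18-29: 12 each from A, C, D = 12*3 = 36 chips; eligible A, C, D
Layer 30-30: 1 each from A, C = 1*2 = 2 chips; eligible A, C

Pot 1: 68 chips, eligible: A, B, C, D
Pot 2: 36 chips, eligible: A, C, D
Pot 3: 2 chips, eligible: A, C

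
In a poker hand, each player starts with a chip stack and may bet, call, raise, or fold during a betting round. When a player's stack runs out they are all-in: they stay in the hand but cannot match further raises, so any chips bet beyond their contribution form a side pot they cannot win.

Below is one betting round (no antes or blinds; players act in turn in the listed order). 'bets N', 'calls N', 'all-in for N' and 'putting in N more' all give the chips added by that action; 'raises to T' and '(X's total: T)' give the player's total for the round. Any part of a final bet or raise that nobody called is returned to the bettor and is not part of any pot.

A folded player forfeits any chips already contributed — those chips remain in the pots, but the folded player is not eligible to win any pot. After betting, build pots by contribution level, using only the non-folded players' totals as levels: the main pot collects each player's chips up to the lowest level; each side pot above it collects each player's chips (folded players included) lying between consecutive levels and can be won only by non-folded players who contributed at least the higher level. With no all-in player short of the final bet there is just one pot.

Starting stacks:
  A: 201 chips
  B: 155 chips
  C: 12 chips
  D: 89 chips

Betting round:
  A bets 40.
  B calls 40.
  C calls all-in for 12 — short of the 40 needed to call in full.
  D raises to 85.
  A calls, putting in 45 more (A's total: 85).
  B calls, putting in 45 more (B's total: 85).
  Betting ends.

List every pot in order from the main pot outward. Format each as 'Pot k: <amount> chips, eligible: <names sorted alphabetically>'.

Contributions: A=85, B=85, C=12, D=85
Pot levels (distinct totals of non-folded players): 12, 85
Layer 1-12: 12 each from A, B, C, D = 12*4 = 48 chips; eligible A, B, C, D
Layer 13-85: 73 each from A, B, D = 73*3 = 219 chips; eligible A, B, D

Pot 1: 48 chips, eligible: A, B, C, D
Pot 2: 219 chips, eligible: A, B, D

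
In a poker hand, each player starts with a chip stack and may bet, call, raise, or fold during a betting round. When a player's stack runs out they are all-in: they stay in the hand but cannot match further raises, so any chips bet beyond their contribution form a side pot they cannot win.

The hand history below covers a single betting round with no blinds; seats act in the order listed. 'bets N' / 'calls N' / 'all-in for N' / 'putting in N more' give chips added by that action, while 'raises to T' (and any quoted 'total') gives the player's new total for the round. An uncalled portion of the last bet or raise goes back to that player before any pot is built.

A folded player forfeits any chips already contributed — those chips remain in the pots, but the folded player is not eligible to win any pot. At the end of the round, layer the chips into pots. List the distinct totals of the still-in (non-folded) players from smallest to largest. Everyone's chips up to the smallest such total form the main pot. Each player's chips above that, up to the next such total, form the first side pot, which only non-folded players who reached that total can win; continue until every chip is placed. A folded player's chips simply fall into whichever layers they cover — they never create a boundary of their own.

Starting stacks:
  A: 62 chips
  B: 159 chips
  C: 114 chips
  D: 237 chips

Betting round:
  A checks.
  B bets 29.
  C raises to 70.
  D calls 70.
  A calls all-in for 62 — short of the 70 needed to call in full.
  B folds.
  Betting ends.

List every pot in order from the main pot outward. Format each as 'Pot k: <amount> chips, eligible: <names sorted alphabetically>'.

Contributions: A=62, B=29, C=70, D=70
Folded: B
Pot levels (distinct totals of non-folded players): 62, 70
Layer 1-62: A 62 + B 29 + C 62 + D 62 = 215 chips; eligible A, C, D
Layer 63-70: 8 each from C, D = 8*2 = 16 chips; eligible C, D

Pot 1: 215 chips, eligible: A, C, D
Pot 2: 16 chips, eligible: C, D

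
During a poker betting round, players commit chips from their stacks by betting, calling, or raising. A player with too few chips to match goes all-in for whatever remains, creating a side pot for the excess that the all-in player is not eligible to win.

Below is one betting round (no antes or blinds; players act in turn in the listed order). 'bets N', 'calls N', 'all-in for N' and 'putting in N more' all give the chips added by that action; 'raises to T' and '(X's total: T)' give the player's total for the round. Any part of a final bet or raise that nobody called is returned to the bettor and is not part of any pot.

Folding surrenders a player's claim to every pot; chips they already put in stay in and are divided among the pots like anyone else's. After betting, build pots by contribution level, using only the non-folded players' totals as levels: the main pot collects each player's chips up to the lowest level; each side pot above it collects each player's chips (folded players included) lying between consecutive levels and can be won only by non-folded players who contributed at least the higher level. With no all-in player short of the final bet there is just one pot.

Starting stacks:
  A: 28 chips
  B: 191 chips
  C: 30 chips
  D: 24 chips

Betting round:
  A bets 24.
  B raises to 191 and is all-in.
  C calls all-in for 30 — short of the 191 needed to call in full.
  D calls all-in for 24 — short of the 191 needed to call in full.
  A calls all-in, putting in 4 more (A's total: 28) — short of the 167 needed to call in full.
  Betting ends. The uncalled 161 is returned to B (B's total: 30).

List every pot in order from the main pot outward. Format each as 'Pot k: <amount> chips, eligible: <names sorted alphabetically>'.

Pot 1: 96 chips, eligible: A, B, C, D
Pot 2: 12 chips, eligible: A, B, C
Pot 3: 4 chips, eligible: B, C

Derivation:
Contributions (after 161 returned to B): A=28, B=30, C=30, D=24
Pot levels (distinct totals of non-folded players): 24, 28, 30
Layer 1-24: 24 each from A, B, C, D = 24*4 = 96 chips; eligible A, B, C, D
Layer 25-28: 4 each from A, B, C = 4*3 = 12 chips; eligible A, B, C
Layer 29-30: 2 each from B, C = 2*2 = 4 chips; eligible B, C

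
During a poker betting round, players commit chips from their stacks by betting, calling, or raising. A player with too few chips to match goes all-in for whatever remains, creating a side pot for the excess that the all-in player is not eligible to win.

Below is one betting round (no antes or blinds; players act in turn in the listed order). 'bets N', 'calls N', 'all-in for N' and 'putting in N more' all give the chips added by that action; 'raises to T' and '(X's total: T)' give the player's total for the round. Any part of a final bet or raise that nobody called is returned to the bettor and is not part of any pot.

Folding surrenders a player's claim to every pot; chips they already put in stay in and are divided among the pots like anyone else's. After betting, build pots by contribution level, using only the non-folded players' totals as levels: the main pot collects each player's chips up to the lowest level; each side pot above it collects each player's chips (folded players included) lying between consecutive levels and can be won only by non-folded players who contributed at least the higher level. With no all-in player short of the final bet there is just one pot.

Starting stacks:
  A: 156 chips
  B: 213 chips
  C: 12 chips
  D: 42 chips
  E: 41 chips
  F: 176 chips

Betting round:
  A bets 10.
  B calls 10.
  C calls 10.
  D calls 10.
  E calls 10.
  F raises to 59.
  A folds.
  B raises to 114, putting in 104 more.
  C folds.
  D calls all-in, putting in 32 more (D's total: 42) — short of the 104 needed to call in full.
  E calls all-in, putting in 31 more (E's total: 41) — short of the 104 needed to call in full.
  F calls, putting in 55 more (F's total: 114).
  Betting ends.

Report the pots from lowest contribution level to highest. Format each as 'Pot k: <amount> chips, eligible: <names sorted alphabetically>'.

Pot 1: 184 chips, eligible: B, D, E, F
Pot 2: 3 chips, eligible: B, D, F
Pot 3: 144 chips, eligible: B, F

Derivation:
Contributions: A=10, B=114, C=10, D=42, E=41, F=114
Folded: A, C
Pot levels (distinct totals of non-folded players): 41, 42, 114
Layer 1-41: A 10 + B 41 + C 10 + D 41 + E 41 + F 41 = 184 chips; eligible B, D, E, F
Layer 42-42: 1 each from B, D, F = 1*3 = 3 chips; eligible B, D, F
Layer 43-114: 72 each from B, F = 72*2 = 144 chips; eligible B, F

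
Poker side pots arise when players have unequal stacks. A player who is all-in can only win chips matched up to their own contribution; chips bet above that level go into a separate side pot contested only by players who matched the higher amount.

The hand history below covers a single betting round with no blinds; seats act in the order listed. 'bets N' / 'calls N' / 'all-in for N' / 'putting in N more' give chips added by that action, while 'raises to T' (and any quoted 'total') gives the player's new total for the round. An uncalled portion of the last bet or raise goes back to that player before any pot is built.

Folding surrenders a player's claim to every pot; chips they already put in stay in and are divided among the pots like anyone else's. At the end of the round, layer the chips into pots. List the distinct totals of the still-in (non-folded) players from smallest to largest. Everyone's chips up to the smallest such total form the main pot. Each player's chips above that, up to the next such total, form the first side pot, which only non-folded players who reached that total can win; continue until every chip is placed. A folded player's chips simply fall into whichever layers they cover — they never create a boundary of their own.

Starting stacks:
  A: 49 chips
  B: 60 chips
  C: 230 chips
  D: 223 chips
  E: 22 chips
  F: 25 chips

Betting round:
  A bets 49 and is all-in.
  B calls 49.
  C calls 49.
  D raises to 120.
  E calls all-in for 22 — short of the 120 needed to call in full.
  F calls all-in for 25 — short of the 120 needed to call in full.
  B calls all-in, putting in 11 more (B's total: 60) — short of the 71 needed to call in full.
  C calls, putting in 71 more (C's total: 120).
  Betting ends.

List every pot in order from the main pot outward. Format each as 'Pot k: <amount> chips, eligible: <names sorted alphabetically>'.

Contributions: A=49, B=60, C=120, D=120, E=22, F=25
Pot levels (distinct totals of non-folded players): 22, 25, 49, 60, 120
Layer 1-22: 22 each from A, B, C, D, E, F = 22*6 = 132 chips; eligible A, B, C, D, E, F
Layer 23-25: 3 each from A, B, C, D, F = 3*5 = 15 chips; eligible A, B, C, D, F
Layer 26-49: 24 each from A, B, C, D = 24*4 = 96 chips; eligible A, B, C, D
Layer 50-60: 11 each from B, C, D = 11*3 = 33 chips; eligible B, C, D
Layer 61-120: 60 each from C, D = 60*2 = 120 chips; eligible C, D

Pot 1: 132 chips, eligible: A, B, C, D, E, F
Pot 2: 15 chips, eligible: A, B, C, D, F
Pot 3: 96 chips, eligible: A, B, C, D
Pot 4: 33 chips, eligible: B, C, D
Pot 5: 120 chips, eligible: C, D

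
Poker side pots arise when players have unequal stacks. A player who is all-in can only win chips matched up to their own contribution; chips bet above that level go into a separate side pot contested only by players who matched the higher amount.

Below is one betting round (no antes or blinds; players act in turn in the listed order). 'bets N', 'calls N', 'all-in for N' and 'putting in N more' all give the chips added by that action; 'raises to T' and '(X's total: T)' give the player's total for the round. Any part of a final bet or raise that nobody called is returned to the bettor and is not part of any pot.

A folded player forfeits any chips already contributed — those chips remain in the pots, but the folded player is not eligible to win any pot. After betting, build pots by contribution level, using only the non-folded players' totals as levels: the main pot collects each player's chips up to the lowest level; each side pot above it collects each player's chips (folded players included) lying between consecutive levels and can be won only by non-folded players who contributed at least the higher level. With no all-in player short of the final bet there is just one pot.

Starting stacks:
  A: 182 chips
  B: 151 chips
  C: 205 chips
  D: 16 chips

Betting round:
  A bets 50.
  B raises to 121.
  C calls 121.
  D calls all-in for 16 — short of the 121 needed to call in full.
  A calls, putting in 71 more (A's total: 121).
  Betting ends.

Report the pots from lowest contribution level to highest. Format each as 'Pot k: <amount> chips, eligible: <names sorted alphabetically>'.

Pot 1: 64 chips, eligible: A, B, C, D
Pot 2: 315 chips, eligible: A, B, C

Derivation:
Contributions: A=121, B=121, C=121, D=16
Pot levels (distinct totals of non-folded players): 16, 121
Layer 1-16: 16 each from A, B, C, D = 16*4 = 64 chips; eligible A, B, C, D
Layer 17-121: 105 each from A, B, C = 105*3 = 315 chips; eligible A, B, C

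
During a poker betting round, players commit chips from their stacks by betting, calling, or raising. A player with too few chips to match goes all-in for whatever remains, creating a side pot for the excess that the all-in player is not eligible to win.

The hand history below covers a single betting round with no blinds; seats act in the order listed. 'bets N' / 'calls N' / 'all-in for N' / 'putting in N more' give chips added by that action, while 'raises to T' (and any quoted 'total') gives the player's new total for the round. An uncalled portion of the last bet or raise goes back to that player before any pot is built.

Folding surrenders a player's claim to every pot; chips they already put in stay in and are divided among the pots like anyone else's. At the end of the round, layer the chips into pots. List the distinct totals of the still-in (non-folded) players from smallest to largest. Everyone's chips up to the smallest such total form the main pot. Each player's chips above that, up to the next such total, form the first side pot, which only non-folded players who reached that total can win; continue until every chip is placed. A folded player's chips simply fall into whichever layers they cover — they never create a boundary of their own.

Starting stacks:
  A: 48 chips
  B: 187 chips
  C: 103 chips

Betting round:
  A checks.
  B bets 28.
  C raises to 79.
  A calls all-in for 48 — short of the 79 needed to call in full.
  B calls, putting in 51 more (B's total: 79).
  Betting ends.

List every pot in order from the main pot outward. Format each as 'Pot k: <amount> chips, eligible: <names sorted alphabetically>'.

Pot 1: 144 chips, eligible: A, B, C
Pot 2: 62 chips, eligible: B, C

Derivation:
Contributions: A=48, B=79, C=79
Pot levels (distinct totals of non-folded players): 48, 79
Layer 1-48: 48 each from A, B, C = 48*3 = 144 chips; eligible A, B, C
Layer 49-79: 31 each from B, C = 31*2 = 62 chips; eligible B, C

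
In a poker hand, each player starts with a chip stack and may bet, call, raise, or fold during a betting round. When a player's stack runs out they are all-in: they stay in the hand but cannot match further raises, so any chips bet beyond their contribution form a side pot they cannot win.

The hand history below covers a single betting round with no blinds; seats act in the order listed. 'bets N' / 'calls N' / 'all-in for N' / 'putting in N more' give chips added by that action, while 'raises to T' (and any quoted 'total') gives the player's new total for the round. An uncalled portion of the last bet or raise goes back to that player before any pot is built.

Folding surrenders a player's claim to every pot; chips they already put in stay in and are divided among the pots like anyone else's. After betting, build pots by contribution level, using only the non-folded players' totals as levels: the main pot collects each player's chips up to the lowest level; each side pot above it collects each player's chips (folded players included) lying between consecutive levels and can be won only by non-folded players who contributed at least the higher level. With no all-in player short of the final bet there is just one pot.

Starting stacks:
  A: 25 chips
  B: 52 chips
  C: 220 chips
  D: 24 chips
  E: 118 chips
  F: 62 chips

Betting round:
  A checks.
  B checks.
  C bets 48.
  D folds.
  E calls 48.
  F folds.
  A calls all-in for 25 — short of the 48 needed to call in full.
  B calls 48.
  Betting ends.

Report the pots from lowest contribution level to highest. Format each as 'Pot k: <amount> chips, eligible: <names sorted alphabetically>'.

Contributions: A=25, B=48, C=48, E=48
Folded: D, F
Pot levels (distinct totals of non-folded players): 25, 48
Layer 1-25: 25 each from A, B, C, E = 25*4 = 100 chips; eligible A, B, C, E
Layer 26-48: 23 each from B, C, E = 23*3 = 69 chips; eligible B, C, E

Pot 1: 100 chips, eligible: A, B, C, E
Pot 2: 69 chips, eligible: B, C, E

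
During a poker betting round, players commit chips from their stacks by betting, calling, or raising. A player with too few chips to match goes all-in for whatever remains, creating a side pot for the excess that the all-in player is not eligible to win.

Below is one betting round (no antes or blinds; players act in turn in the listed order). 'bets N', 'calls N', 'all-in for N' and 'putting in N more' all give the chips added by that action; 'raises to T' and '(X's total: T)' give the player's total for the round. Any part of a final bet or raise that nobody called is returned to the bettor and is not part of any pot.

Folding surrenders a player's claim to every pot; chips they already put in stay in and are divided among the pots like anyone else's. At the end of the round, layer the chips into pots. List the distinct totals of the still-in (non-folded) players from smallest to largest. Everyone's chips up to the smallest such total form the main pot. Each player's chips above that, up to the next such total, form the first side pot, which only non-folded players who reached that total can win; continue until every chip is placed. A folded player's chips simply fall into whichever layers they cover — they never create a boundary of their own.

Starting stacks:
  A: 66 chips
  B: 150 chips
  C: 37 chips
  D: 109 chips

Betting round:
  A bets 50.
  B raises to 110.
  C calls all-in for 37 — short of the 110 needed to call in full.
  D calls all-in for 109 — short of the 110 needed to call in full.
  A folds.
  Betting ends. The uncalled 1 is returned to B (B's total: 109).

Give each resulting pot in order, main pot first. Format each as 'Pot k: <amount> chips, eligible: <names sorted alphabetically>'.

Contributions (after 1 returned to B): A=50, B=109, C=37, D=109
Folded: A
Pot levels (distinct totals of non-folded players): 37, 109
Layer 1-37: 37 each from A, B, C, D = 37*4 = 148 chips; eligible B, C, D
Layer 38-109: A 13 + B 72 + D 72 = 157 chips; eligible B, D

Pot 1: 148 chips, eligible: B, C, D
Pot 2: 157 chips, eligible: B, D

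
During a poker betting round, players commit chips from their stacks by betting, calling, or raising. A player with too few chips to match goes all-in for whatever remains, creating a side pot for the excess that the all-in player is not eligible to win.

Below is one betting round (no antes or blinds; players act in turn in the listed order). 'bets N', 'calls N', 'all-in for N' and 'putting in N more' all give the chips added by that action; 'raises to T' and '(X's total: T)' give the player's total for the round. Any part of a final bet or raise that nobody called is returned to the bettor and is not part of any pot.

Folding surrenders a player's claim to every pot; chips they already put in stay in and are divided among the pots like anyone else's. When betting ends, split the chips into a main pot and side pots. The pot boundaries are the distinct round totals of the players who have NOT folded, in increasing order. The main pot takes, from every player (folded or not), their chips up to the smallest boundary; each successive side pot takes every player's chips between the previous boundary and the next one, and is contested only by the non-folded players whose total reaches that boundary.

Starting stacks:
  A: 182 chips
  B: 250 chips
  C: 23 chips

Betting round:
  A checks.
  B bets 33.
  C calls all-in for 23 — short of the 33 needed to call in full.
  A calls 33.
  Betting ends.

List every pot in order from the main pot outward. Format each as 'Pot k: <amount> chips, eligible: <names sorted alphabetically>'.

Contributions: A=33, B=33, C=23
Pot levels (distinct totals of non-folded players): 23, 33
Layer 1-23: 23 each from A, B, C = 23*3 = 69 chips; eligible A, B, C
Layer 24-33: 10 each from A, B = 10*2 = 20 chips; eligible A, B

Pot 1: 69 chips, eligible: A, B, C
Pot 2: 20 chips, eligible: A, B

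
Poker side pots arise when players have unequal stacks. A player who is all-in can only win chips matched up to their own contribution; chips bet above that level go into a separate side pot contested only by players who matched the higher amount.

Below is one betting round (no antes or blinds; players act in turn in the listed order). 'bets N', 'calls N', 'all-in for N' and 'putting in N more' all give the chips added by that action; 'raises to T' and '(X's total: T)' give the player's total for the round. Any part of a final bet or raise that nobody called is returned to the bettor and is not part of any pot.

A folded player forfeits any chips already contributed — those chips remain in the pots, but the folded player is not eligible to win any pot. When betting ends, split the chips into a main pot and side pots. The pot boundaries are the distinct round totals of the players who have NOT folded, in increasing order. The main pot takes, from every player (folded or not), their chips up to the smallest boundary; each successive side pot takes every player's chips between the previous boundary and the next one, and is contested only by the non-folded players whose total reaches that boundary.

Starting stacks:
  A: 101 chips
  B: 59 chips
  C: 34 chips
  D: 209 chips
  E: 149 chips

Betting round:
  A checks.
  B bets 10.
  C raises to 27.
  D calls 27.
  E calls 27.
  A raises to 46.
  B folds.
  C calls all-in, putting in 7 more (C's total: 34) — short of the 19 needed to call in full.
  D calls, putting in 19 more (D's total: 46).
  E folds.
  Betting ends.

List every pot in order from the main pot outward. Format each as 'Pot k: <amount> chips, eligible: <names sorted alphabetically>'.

Pot 1: 139 chips, eligible: A, C, D
Pot 2: 24 chips, eligible: A, D

Derivation:
Contributions: A=46, B=10, C=34, D=46, E=27
Folded: B, E
Pot levels (distinct totals of non-folded players): 34, 46
Layer 1-34: A 34 + B 10 + C 34 + D 34 + E 27 = 139 chips; eligible A, C, D
Layer 35-46: 12 each from A, D = 12*2 = 24 chips; eligible A, D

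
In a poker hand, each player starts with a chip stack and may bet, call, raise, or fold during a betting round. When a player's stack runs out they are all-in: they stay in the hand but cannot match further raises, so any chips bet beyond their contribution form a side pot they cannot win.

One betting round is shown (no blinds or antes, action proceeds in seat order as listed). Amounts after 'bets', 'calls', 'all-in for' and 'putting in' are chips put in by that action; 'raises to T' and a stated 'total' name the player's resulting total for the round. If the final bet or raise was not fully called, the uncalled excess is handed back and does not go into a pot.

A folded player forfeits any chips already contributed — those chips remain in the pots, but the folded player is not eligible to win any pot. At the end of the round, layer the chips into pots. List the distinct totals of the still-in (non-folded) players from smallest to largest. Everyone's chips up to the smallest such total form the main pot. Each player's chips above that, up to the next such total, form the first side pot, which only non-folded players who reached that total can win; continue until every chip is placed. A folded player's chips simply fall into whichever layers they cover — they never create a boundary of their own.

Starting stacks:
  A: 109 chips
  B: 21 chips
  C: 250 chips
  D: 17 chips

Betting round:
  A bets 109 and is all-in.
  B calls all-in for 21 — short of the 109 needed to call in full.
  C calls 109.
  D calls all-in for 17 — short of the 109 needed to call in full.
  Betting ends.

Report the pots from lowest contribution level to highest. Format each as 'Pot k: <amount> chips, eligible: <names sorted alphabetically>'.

Contributions: A=109, B=21, C=109, D=17
Pot levels (distinct totals of non-folded players): 17, 21, 109
Layer 1-17: 17 each from A, B, C, D = 17*4 = 68 chips; eligible A, B, C, D
Layer 18-21: 4 each from A, B, C = 4*3 = 12 chips; eligible A, B, C
Layer 22-109: 88 each from A, C = 88*2 = 176 chips; eligible A, C

Pot 1: 68 chips, eligible: A, B, C, D
Pot 2: 12 chips, eligible: A, B, C
Pot 3: 176 chips, eligible: A, C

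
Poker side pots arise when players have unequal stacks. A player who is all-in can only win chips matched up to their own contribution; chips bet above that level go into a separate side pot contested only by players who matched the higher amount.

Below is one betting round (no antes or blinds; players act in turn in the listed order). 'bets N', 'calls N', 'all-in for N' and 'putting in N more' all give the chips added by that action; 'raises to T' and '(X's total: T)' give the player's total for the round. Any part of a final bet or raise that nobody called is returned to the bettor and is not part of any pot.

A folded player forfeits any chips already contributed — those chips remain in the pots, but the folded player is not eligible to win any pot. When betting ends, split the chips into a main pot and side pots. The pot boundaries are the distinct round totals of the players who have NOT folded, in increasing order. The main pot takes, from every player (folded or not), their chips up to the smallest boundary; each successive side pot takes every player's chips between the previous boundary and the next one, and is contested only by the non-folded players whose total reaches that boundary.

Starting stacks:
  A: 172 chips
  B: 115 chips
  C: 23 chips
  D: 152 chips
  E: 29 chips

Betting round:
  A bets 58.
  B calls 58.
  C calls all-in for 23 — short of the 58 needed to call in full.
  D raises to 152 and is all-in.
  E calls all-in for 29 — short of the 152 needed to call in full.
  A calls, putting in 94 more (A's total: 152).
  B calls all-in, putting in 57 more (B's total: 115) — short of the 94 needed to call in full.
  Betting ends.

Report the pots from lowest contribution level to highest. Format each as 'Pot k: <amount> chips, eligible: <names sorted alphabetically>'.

Contributions: A=152, B=115, C=23, D=152, E=29
Pot levels (distinct totals of non-folded players): 23, 29, 115, 152
Layer 1-23: 23 each from A, B, C, D, E = 23*5 = 115 chips; eligible A, B, C, D, E
Layer 24-29: 6 each from A, B, D, E = 6*4 = 24 chips; eligible A, B, D, E
Layer 30-115: 86 each from A, B, D = 86*3 = 258 chips; eligible A, B, D
Layer 116-152: 37 each from A, D = 37*2 = 74 chips; eligible A, D

Pot 1: 115 chips, eligible: A, B, C, D, E
Pot 2: 24 chips, eligible: A, B, D, E
Pot 3: 258 chips, eligible: A, B, D
Pot 4: 74 chips, eligible: A, D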